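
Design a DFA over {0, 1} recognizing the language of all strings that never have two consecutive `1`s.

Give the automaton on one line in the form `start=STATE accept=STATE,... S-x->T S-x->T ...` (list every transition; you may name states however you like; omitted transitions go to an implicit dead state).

Track partial matches of the forbidden pattern `11`. State C is a dead state reached once `11` has occurred; every other state accepts. A means no part of `11` is currently matched.
A 3-state machine:
       0  1 
>* A   A  B 
 * B   A  C 
   C   C  C 
(> = start, * = accepting)

start=A accept=A,B A-0->A A-1->B B-0->A B-1->C C-0->C C-1->C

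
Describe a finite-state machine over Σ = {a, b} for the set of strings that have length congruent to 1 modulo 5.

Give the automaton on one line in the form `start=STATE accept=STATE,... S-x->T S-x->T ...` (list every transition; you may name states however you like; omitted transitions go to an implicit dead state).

start=q0 accept=q1 q0-a->q1 q0-b->q1 q1-a->q2 q1-b->q2 q2-a->q3 q2-b->q3 q3-a->q4 q3-b->q4 q4-a->q0 q4-b->q0

Count input length modulo 5: every symbol advances one step around the cycle q0 → q1 → q2 → q3 → q4 → q0. Accept at q1.
        a   b  
>  q0   q1  q1 
 * q1   q2  q2 
   q2   q3  q3 
   q3   q4  q4 
   q4   q0  q0 
(> = start, * = accepting)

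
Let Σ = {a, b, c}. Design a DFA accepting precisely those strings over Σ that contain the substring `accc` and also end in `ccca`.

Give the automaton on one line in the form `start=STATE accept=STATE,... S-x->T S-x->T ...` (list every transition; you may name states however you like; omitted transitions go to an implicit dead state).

Handle the two conditions separately and then intersect. One (5 states) tracks whether and how much of `accc` has been seen; the other (5 states) tracks how much of the suffix `ccca` has currently been matched. Each combined state is a pair, one component from each; accept when both components accept. Minimizing collapses redundant product states.
9 states suffice.
        a   b   c  
>  q0   q1  q0  q0 
   q1   q1  q0  q2 
   q2   q1  q0  q3 
   q3   q1  q0  q4 
   q4   q5  q6  q4 
 * q5   q6  q6  q7 
   q6   q6  q6  q7 
   q7   q6  q6  q8 
   q8   q6  q6  q4 
(> = start, * = accepting)

start=q0 accept=q5 q0-a->q1 q0-b->q0 q0-c->q0 q1-a->q1 q1-b->q0 q1-c->q2 q2-a->q1 q2-b->q0 q2-c->q3 q3-a->q1 q3-b->q0 q3-c->q4 q4-a->q5 q4-b->q6 q4-c->q4 q5-a->q6 q5-b->q6 q5-c->q7 q6-a->q6 q6-b->q6 q6-c->q7 q7-a->q6 q7-b->q6 q7-c->q8 q8-a->q6 q8-b->q6 q8-c->q4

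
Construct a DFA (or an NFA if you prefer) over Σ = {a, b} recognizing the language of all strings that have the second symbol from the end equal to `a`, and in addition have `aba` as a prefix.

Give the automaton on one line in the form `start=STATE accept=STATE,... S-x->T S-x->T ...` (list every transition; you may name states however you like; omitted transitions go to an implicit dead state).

Build one automaton per condition and run them in lockstep. One (7 states) tracks the last 2 symbols read; the other (5 states) tracks whether the input so far still matches the prefix `aba`. Each combined state is a pair, one component from each; accept when both components accept. Equivalent product states are then merged.
An 8-state machine:
        a   b  
>  s0   s1  s2 
   s1   s2  s3 
   s2   s2  s2 
   s3   s4  s2 
   s4   s5  s6 
 * s5   s5  s6 
 * s6   s4  s7 
   s7   s4  s7 
(> = start, * = accepting)

start=s0 accept=s5,s6 s0-a->s1 s0-b->s2 s1-a->s2 s1-b->s3 s2-a->s2 s2-b->s2 s3-a->s4 s3-b->s2 s4-a->s5 s4-b->s6 s5-a->s5 s5-b->s6 s6-a->s4 s6-b->s7 s7-a->s4 s7-b->s7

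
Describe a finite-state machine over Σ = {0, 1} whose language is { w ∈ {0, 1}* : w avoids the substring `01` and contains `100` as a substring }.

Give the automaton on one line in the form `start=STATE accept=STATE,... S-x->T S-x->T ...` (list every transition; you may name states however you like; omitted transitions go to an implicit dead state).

start=q0 accept=q4 q0-0->q1 q0-1->q2 q1-0->q1 q1-1->q1 q2-0->q3 q2-1->q2 q3-0->q4 q3-1->q1 q4-0->q4 q4-1->q1

Handle the two conditions separately and then intersect. One (3 states) tracks partial matches of the forbidden pattern `01`; the other (4 states) tracks whether and how much of `100` has been seen. Each combined state is a pair, one component from each; accept when both components accept. Minimizing collapses redundant product states.
        0   1  
>  q0   q1  q2 
   q1   q1  q1 
   q2   q3  q2 
   q3   q4  q1 
 * q4   q4  q1 
(> = start, * = accepting)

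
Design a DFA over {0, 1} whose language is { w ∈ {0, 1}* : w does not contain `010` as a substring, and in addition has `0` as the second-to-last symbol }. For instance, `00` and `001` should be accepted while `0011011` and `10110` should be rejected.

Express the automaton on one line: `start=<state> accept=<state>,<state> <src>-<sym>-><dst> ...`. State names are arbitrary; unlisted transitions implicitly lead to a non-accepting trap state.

start=q0 accept=q2,q3 q0-0->q1 q0-1->q0 q1-0->q2 q1-1->q3 q2-0->q2 q2-1->q3 q3-0->q4 q3-1->q0 q4-0->q4 q4-1->q4

Run two small machines in parallel and take their product. One (4 states) tracks partial matches of the forbidden pattern `010`; the other (7 states) tracks the last 2 symbols read. Each combined state is a pair, one component from each; accept when both components accept. After merging equivalent states the machine shrinks.
5 states suffice.
        0   1  
>  q0   q1  q0 
   q1   q2  q3 
 * q2   q2  q3 
 * q3   q4  q0 
   q4   q4  q4 
(> = start, * = accepting)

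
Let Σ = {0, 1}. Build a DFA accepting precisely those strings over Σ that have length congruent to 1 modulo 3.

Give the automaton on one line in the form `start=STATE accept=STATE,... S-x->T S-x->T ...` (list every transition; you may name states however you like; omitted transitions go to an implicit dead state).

Only the length mod 3 matters, so use a 3-cycle: from any state, every input symbol moves to the next state, wrapping q2 back to q0. Mark q1 accepting.
With 3 states:
        0   1  
>  q0   q1  q1 
 * q1   q2  q2 
   q2   q0  q0 
(> = start, * = accepting)

start=q0 accept=q1 q0-0->q1 q0-1->q1 q1-0->q2 q1-1->q2 q2-0->q0 q2-1->q0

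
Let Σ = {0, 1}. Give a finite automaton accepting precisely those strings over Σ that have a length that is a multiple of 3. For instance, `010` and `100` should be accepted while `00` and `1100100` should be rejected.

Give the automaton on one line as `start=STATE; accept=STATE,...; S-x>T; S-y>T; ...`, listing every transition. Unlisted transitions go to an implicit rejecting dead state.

Count input length modulo 3: every symbol advances one step around the cycle s0 → s1 → s2 → s0. Accept at s0.
        0   1  
>* s0   s1  s1 
   s1   s2  s2 
   s2   s0  s0 
(> = start, * = accepting)

start=s0; accept=s0; s0-0>s1; s0-1>s1; s1-0>s2; s1-1>s2; s2-0>s0; s2-1>s0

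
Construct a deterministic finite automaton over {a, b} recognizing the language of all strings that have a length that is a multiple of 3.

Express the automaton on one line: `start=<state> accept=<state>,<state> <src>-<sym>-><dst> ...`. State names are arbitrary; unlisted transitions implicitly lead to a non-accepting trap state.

start=q0 accept=q0 q0-a->q1 q0-b->q1 q1-a->q2 q1-b->q2 q2-a->q0 q2-b->q0

Only the length mod 3 matters, so use a 3-cycle: from any state, every input symbol moves to the next state, wrapping q2 back to q0. Mark q0 accepting.
3 states suffice.
        a   b  
>* q0   q1  q1 
   q1   q2  q2 
   q2   q0  q0 
(> = start, * = accepting)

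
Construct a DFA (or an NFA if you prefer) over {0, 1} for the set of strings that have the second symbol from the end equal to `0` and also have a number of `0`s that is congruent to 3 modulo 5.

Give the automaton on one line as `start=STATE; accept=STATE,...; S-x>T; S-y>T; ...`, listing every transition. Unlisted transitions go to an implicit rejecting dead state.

Build one automaton per condition and run them in lockstep. One (7 states) tracks the last 2 symbols read; the other (5 states) tracks the count of `0`s modulo 5. Each combined state is a pair, one component from each; accept when both components accept. After merging equivalent states the machine shrinks.
9 states suffice.
        0   1  
>  q0   q1  q0 
   q1   q2  q1 
   q2   q3  q4 
 * q3   q5  q6 
   q4   q7  q4 
   q5   q0  q5 
 * q6   q5  q8 
   q7   q5  q6 
   q8   q5  q8 
(> = start, * = accepting)

start=q0; accept=q3,q6; q0-0>q1; q0-1>q0; q1-0>q2; q1-1>q1; q2-0>q3; q2-1>q4; q3-0>q5; q3-1>q6; q4-0>q7; q4-1>q4; q5-0>q0; q5-1>q5; q6-0>q5; q6-1>q8; q7-0>q5; q7-1>q6; q8-0>q5; q8-1>q8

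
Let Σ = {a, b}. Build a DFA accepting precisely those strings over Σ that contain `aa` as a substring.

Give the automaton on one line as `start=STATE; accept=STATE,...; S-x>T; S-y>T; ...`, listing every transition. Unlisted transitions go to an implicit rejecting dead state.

States q0..q1 record the length of the longest prefix of `aa` that matches the current input suffix. Reaching q2 means `aa` has been seen, and we stay there forever. Accept from q2.
With 3 states:
        a   b  
>  q0   q1  q0 
   q1   q2  q0 
 * q2   q2  q2 
(> = start, * = accepting)

start=q0; accept=q2; q0-a>q1; q0-b>q0; q1-a>q2; q1-b>q0; q2-a>q2; q2-b>q2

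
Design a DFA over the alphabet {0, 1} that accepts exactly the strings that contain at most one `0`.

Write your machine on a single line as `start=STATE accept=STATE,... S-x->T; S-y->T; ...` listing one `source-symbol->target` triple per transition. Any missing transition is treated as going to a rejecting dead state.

start=S0; accept=S0,S1; S0-0->S1; S0-1->S0; S1-0->S2; S1-1->S1; S2-0->S2; S2-1->S2

Only the number of `0`s matters, and only up to 2. Make a chain S0 → S1 → S2 advanced by each `0` (with S2 absorbing); every other symbol self-loops. The accepting set is {S0, S1}.
        0   1  
>* S0   S1  S0 
 * S1   S2  S1 
   S2   S2  S2 
(> = start, * = accepting)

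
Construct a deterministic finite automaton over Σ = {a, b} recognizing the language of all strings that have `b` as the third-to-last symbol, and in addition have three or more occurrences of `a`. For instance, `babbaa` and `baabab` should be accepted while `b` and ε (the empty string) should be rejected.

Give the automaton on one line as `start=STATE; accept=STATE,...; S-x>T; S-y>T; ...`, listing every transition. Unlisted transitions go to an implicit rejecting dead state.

start=S0; accept=S10,S12,S13,S14; S0-a>S1; S0-b>S0; S1-a>S2; S1-b>S3; S2-a>S4; S2-b>S5; S3-a>S6; S3-b>S3; S4-a>S4; S4-b>S7; S5-a>S8; S5-b>S9; S6-a>S10; S6-b>S5; S7-a>S8; S7-b>S11; S8-a>S10; S8-b>S12; S9-a>S13; S9-b>S9; S10-a>S4; S10-b>S7; S11-a>S13; S11-b>S14; S12-a>S8; S12-b>S11; S13-a>S10; S13-b>S12; S14-a>S13; S14-b>S14

Handle the two conditions separately and then intersect. One (15 states) tracks the last 3 symbols read; the other (5 states) tracks the count of `a`s, saturating at 4. Each combined state is a pair, one component from each; accept when both components accept. After merging equivalent states the machine shrinks.
          a    b  
>  S0     S1   S0 
   S1     S2   S3 
   S2     S4   S5 
   S3     S6   S3 
   S4     S4   S7 
   S5     S8   S9 
   S6    S10   S5 
   S7     S8  S11 
   S8    S10  S12 
   S9    S13   S9 
 * S10    S4   S7 
   S11   S13  S14 
 * S12    S8  S11 
 * S13   S10  S12 
 * S14   S13  S14 
(> = start, * = accepting)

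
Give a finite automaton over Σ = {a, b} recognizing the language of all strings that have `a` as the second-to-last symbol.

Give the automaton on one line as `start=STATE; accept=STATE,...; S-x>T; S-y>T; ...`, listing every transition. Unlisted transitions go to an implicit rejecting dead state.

start=q0; accept=q3,q4; q0-a>q1; q0-b>q2; q1-a>q3; q1-b>q4; q2-a>q5; q2-b>q6; q3-a>q3; q3-b>q4; q4-a>q5; q4-b>q6; q5-a>q3; q5-b>q4; q6-a>q5; q6-b>q6

A DFA must remember the last 2 symbols (since which symbol is second-to-last isn't known until the input ends). Use one state per possible window of the last ≤2 symbols; accept from those whose window starts with `a`.
A 7-state machine:
        a   b  
>  q0   q1  q2 
   q1   q3  q4 
   q2   q5  q6 
 * q3   q3  q4 
 * q4   q5  q6 
   q5   q3  q4 
   q6   q5  q6 
(> = start, * = accepting)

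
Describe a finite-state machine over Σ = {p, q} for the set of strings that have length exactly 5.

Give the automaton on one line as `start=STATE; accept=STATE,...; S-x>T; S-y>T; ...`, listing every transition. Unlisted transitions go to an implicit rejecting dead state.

Count input length up to 6: every symbol moves from A toward G, which means 'more than 5' and absorbs. Accept from {F}.
A 7-state machine:
       p  q 
>  A   B  B 
   B   C  C 
   C   D  D 
   D   E  E 
   E   F  F 
 * F   G  G 
   G   G  G 
(> = start, * = accepting)

start=A; accept=F; A-p>B; A-q>B; B-p>C; B-q>C; C-p>D; C-q>D; D-p>E; D-q>E; E-p>F; E-q>F; F-p>G; F-q>G; G-p>G; G-q>G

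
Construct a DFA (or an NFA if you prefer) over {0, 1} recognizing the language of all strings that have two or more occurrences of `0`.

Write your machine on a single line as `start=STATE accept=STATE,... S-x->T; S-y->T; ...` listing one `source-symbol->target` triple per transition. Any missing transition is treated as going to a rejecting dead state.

Only the number of `0`s matters, and only up to 3. Make a chain q0 → q1 → q2 → q3 advanced by each `0` (with q3 absorbing); every other symbol self-loops. The accepting set is {q2, q3}.
With 4 states:
        0   1  
>  q0   q1  q0 
   q1   q2  q1 
 * q2   q3  q2 
 * q3   q3  q3 
(> = start, * = accepting)

start=q0; accept=q2,q3; q0-0->q1; q0-1->q0; q1-0->q2; q1-1->q1; q2-0->q3; q2-1->q2; q3-0->q3; q3-1->q3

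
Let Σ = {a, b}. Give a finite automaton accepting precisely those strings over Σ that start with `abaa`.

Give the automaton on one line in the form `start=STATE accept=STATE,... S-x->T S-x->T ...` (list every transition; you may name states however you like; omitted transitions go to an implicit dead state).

Walk along `abaa` while the input agrees: from S0 take `a` to S1, and so on. Any deviation drops to the rejecting sink S5. Once S4 is reached the prefix is confirmed and every continuation is accepted.
6 states suffice.
        a   b  
>  S0   S1  S5 
   S1   S5  S2 
   S2   S3  S5 
   S3   S4  S5 
 * S4   S4  S4 
   S5   S5  S5 
(> = start, * = accepting)

start=S0 accept=S4 S0-a->S1 S0-b->S5 S1-a->S5 S1-b->S2 S2-a->S3 S2-b->S5 S3-a->S4 S3-b->S5 S4-a->S4 S4-b->S4 S5-a->S5 S5-b->S5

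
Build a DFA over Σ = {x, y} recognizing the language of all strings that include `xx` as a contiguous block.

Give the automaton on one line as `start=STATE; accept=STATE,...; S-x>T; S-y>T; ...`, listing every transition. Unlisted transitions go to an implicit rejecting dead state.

States s0..s1 record the length of the longest prefix of `xx` that matches the current input suffix. Reaching s2 means `xx` has been seen, and we stay there forever. Accept from s2.
        x   y  
>  s0   s1  s0 
   s1   s2  s0 
 * s2   s2  s2 
(> = start, * = accepting)

start=s0; accept=s2; s0-x>s1; s0-y>s0; s1-x>s2; s1-y>s0; s2-x>s2; s2-y>s2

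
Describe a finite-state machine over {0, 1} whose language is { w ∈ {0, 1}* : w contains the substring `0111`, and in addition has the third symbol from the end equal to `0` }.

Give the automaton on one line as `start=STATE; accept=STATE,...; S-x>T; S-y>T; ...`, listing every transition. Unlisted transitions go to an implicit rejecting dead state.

start=q0; accept=q19,q20,q21,q22; q0-0>q1; q0-1>q2; q1-0>q3; q1-1>q4; q2-0>q5; q2-1>q6; q3-0>q7; q3-1>q8; q4-0>q9; q4-1>q10; q5-0>q11; q5-1>q12; q6-0>q13; q6-1>q14; q7-0>q7; q7-1>q8; q8-0>q9; q8-1>q10; q9-0>q11; q9-1>q12; q10-0>q13; q10-1>q15; q11-0>q7; q11-1>q8; q12-0>q9; q12-1>q10; q13-0>q11; q13-1>q12; q14-0>q13; q14-1>q14; q15-0>q16; q15-1>q15; q16-0>q17; q16-1>q18; q17-0>q19; q17-1>q20; q18-0>q21; q18-1>q22; q19-0>q19; q19-1>q20; q20-0>q21; q20-1>q22; q21-0>q17; q21-1>q18; q22-0>q16; q22-1>q15

Run two small machines in parallel and take their product. One (5 states) tracks whether and how much of `0111` has been seen; the other (15 states) tracks the last 3 symbols read. Each combined state is a pair, one component from each; accept when both components accept.
23 states suffice.
          0    1  
>  q0     q1   q2 
   q1     q3   q4 
   q2     q5   q6 
   q3     q7   q8 
   q4     q9  q10 
   q5    q11  q12 
   q6    q13  q14 
   q7     q7   q8 
   q8     q9  q10 
   q9    q11  q12 
   q10   q13  q15 
   q11    q7   q8 
   q12    q9  q10 
   q13   q11  q12 
   q14   q13  q14 
   q15   q16  q15 
   q16   q17  q18 
   q17   q19  q20 
   q18   q21  q22 
 * q19   q19  q20 
 * q20   q21  q22 
 * q21   q17  q18 
 * q22   q16  q15 
(> = start, * = accepting)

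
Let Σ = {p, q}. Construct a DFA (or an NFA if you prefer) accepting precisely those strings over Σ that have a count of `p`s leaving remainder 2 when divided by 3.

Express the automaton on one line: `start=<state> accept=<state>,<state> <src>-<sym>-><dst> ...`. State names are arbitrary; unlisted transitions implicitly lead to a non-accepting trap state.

start=S0 accept=S2 S0-p->S1 S0-q->S0 S1-p->S2 S1-q->S1 S2-p->S0 S2-q->S2

Keep the running count of `p`s modulo 3: each `p` advances along the cycle S0 → S1 → S2 → S0 while other symbols loop. Accept at S2.
3 states suffice.
        p   q  
>  S0   S1  S0 
   S1   S2  S1 
 * S2   S0  S2 
(> = start, * = accepting)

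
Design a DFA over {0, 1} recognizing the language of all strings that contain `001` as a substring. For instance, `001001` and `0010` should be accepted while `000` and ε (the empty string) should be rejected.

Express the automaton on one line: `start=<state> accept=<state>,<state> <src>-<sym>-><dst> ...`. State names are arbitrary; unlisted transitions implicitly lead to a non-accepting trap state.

start=A accept=D A-0->B A-1->A B-0->C B-1->A C-0->C C-1->D D-0->D D-1->D

Track how much of `001` has been matched so far: state A is no progress, D is the absorbing accept state reached once `001` has occurred. Intermediate states record partial matches; on a mismatch, fall back to the longest reusable overlap.
4 states suffice.
       0  1 
>  A   B  A 
   B   C  A 
   C   C  D 
 * D   D  D 
(> = start, * = accepting)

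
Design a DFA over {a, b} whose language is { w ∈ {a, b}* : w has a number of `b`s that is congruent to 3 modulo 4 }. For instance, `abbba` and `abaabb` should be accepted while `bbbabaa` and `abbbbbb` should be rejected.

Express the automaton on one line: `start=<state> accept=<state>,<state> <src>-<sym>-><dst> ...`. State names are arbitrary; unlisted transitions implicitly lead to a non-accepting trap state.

start=q0 accept=q3 q0-a->q0 q0-b->q1 q1-a->q1 q1-b->q2 q2-a->q2 q2-b->q3 q3-a->q3 q3-b->q0

Keep the running count of `b`s modulo 4: each `b` advances along the cycle q0 → q1 → q2 → q3 → q0 while other symbols loop. Accept at q3.
With 4 states:
        a   b  
>  q0   q0  q1 
   q1   q1  q2 
   q2   q2  q3 
 * q3   q3  q0 
(> = start, * = accepting)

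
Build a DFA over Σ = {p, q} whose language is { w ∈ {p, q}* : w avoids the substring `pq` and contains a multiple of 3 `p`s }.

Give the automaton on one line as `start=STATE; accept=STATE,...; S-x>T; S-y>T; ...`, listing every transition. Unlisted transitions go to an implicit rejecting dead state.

start=S0; accept=S0,S4; S0-p>S1; S0-q>S0; S1-p>S2; S1-q>S3; S2-p>S4; S2-q>S3; S3-p>S3; S3-q>S3; S4-p>S1; S4-q>S3

Build one automaton per condition and run them in lockstep. The first has 3 states tracking partial matches of the forbidden pattern `pq`; the second has 3 states tracking the count of `p`s modulo 3. A product state is a pair (one from each), accepting exactly when both do. Equivalent product states are then merged.
        p   q  
>* S0   S1  S0 
   S1   S2  S3 
   S2   S4  S3 
   S3   S3  S3 
 * S4   S1  S3 
(> = start, * = accepting)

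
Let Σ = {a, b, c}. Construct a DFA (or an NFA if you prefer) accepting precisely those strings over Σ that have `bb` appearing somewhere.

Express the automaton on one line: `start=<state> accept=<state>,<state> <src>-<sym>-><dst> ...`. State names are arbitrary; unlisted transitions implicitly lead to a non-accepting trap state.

start=q0 accept=q2 q0-a->q0 q0-b->q1 q0-c->q0 q1-a->q0 q1-b->q2 q1-c->q0 q2-a->q2 q2-b->q2 q2-c->q2

Track how much of `bb` has been matched so far: state q0 is no progress, q2 is the absorbing accept state reached once `bb` has occurred. Intermediate states record partial matches; on a mismatch, fall back to the longest reusable overlap.
With 3 states:
        a   b   c  
>  q0   q0  q1  q0 
   q1   q0  q2  q0 
 * q2   q2  q2  q2 
(> = start, * = accepting)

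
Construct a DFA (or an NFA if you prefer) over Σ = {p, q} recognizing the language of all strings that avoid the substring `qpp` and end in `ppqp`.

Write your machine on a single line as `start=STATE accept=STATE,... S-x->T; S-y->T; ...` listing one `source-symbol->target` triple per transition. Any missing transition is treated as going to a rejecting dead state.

Handle the two conditions separately and then intersect. The first has 4 states tracking partial matches of the forbidden pattern `qpp`; the second has 5 states tracking how much of the suffix `ppqp` has currently been matched. A product state is a pair (one from each), accepting exactly when both do. After merging equivalent states the machine shrinks.
A 6-state machine:
        p   q  
>  s0   s1  s2 
   s1   s3  s2 
   s2   s2  s2 
   s3   s3  s4 
   s4   s5  s2 
 * s5   s2  s2 
(> = start, * = accepting)

start=s0; accept=s5; s0-p->s1; s0-q->s2; s1-p->s3; s1-q->s2; s2-p->s2; s2-q->s2; s3-p->s3; s3-q->s4; s4-p->s5; s4-q->s2; s5-p->s2; s5-q->s2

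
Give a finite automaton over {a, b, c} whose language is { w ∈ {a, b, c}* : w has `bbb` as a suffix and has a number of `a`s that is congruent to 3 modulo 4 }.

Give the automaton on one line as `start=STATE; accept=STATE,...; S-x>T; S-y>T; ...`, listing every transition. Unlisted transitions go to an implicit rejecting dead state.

Run two small machines in parallel and take their product. The first has 4 states tracking how much of the suffix `bbb` has currently been matched; the second has 4 states tracking the count of `a`s modulo 4. A product state is a pair (one from each), accepting exactly when both do. Minimizing collapses redundant product states.
7 states suffice.
        a   b   c  
>  q0   q1  q0  q0 
   q1   q2  q1  q1 
   q2   q3  q2  q2 
   q3   q0  q4  q3 
   q4   q0  q5  q3 
   q5   q0  q6  q3 
 * q6   q0  q6  q3 
(> = start, * = accepting)

start=q0; accept=q6; q0-a>q1; q0-b>q0; q0-c>q0; q1-a>q2; q1-b>q1; q1-c>q1; q2-a>q3; q2-b>q2; q2-c>q2; q3-a>q0; q3-b>q4; q3-c>q3; q4-a>q0; q4-b>q5; q4-c>q3; q5-a>q0; q5-b>q6; q5-c>q3; q6-a>q0; q6-b>q6; q6-c>q3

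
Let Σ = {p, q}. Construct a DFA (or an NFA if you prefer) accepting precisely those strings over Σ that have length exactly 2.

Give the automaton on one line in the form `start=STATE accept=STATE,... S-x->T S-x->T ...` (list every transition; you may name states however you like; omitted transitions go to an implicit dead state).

We only need to distinguish lengths 0, 1, …, 2, and '>2'. Chain S0 → S1 → S2 → S3 on every symbol, with S3 looping. Accepting states: {S2}.
With 4 states:
        p   q  
>  S0   S1  S1 
   S1   S2  S2 
 * S2   S3  S3 
   S3   S3  S3 
(> = start, * = accepting)

start=S0 accept=S2 S0-p->S1 S0-q->S1 S1-p->S2 S1-q->S2 S2-p->S3 S2-q->S3 S3-p->S3 S3-q->S3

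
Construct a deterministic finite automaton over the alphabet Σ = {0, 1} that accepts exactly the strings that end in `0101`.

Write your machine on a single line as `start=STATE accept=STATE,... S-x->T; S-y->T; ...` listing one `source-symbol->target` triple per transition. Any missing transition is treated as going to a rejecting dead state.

start=S0; accept=S4; S0-0->S1; S0-1->S0; S1-0->S1; S1-1->S2; S2-0->S3; S2-1->S0; S3-0->S1; S3-1->S4; S4-0->S3; S4-1->S0

Let each state record the length of the longest suffix of the input read so far that is also a prefix of `0101`. S1 means the last symbol is `0`; S2 means the last 2 symbols are `01`; S3 means the last 3 symbols are `010`; S4 means the last 4 symbols are `0101`. Accept only at S4, where the string currently ends in `0101`.
        0   1  
>  S0   S1  S0 
   S1   S1  S2 
   S2   S3  S0 
   S3   S1  S4 
 * S4   S3  S0 
(> = start, * = accepting)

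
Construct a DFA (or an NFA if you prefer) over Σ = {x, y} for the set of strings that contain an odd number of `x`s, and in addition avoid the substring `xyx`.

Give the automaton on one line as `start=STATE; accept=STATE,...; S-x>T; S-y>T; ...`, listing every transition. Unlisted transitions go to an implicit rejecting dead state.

start=q0; accept=q1,q3,q6; q0-x>q1; q0-y>q0; q1-x>q2; q1-y>q3; q2-x>q1; q2-y>q4; q3-x>q5; q3-y>q6; q4-x>q5; q4-y>q0; q5-x>q5; q5-y>q5; q6-x>q2; q6-y>q6

Run two small machines in parallel and take their product. The first has 2 states tracking the count of `x`s modulo 2; the second has 4 states tracking partial matches of the forbidden pattern `xyx`. A product state is a pair (one from each), accepting exactly when both do. After merging equivalent states the machine shrinks.
        x   y  
>  q0   q1  q0 
 * q1   q2  q3 
   q2   q1  q4 
 * q3   q5  q6 
   q4   q5  q0 
   q5   q5  q5 
 * q6   q2  q6 
(> = start, * = accepting)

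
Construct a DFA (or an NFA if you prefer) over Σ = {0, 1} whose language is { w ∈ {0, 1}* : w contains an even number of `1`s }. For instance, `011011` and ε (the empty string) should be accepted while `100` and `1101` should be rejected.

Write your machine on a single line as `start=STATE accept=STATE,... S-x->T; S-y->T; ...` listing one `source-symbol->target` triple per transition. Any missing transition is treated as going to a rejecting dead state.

The only thing that matters is how many `1`s have appeared, reduced mod 2. Use one state per residue: S0 for 0, …, S1 for 1. Reading `1` moves to the next residue; anything else stays put. S0 is accepting.
With 2 states:
        0   1  
>* S0   S0  S1 
   S1   S1  S0 
(> = start, * = accepting)

start=S0; accept=S0; S0-0->S0; S0-1->S1; S1-0->S1; S1-1->S0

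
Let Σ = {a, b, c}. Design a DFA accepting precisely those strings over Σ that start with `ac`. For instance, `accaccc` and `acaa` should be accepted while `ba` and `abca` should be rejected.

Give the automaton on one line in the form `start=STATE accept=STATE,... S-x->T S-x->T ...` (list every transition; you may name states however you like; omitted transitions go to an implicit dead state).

start=s0 accept=s2 s0-a->s1 s0-b->s3 s0-c->s3 s1-a->s3 s1-b->s3 s1-c->s2 s2-a->s2 s2-b->s2 s2-c->s2 s3-a->s3 s3-b->s3 s3-c->s3

Check the first 2 symbols one by one: s0 through s1 record how many have matched `ac` so far; any wrong symbol goes to the dead state s3. After all 2 match we enter the accepting sink s2.
A 4-state machine:
        a   b   c  
>  s0   s1  s3  s3 
   s1   s3  s3  s2 
 * s2   s2  s2  s2 
   s3   s3  s3  s3 
(> = start, * = accepting)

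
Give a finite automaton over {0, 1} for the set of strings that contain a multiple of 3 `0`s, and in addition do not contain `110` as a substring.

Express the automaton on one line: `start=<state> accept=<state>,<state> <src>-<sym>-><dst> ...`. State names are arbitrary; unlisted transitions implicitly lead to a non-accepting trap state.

start=q0 accept=q0,q2,q5 q0-0->q1 q0-1->q2 q1-0->q3 q1-1->q4 q2-0->q1 q2-1->q5 q3-0->q0 q3-1->q6 q4-0->q3 q4-1->q7 q5-0->q8 q5-1->q5 q6-0->q0 q6-1->q9 q7-0->q10 q7-1->q7 q8-0->q10 q8-1->q8 q9-0->q11 q9-1->q9 q10-0->q11 q10-1->q10 q11-0->q8 q11-1->q11

Run two small machines in parallel and take their product. One (3 states) tracks the count of `0`s modulo 3; the other (4 states) tracks partial matches of the forbidden pattern `110`. Each combined state is a pair, one component from each; accept when both components accept.
A 12-state machine:
          0    1  
>* q0     q1   q2 
   q1     q3   q4 
 * q2     q1   q5 
   q3     q0   q6 
   q4     q3   q7 
 * q5     q8   q5 
   q6     q0   q9 
   q7    q10   q7 
   q8    q10   q8 
   q9    q11   q9 
   q10   q11  q10 
   q11    q8  q11 
(> = start, * = accepting)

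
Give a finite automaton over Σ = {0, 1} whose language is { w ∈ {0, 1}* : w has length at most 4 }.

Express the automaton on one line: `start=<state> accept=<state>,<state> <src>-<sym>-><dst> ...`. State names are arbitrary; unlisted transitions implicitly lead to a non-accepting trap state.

Count input length up to 5: every symbol moves from q0 toward q5, which means 'more than 4' and absorbs. Accept from {q0, q1, q2, q3, q4}.
A 6-state machine:
        0   1  
>* q0   q1  q1 
 * q1   q2  q2 
 * q2   q3  q3 
 * q3   q4  q4 
 * q4   q5  q5 
   q5   q5  q5 
(> = start, * = accepting)

start=q0 accept=q0,q1,q2,q3,q4 q0-0->q1 q0-1->q1 q1-0->q2 q1-1->q2 q2-0->q3 q2-1->q3 q3-0->q4 q3-1->q4 q4-0->q5 q4-1->q5 q5-0->q5 q5-1->q5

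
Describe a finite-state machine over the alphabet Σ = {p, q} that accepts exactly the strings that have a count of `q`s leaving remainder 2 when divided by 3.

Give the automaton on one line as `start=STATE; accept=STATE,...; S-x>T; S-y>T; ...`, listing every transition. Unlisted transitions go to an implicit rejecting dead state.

Keep the running count of `q`s modulo 3: each `q` advances along the cycle s0 → s1 → s2 → s0 while other symbols loop. Accept at s2.
With 3 states:
        p   q  
>  s0   s0  s1 
   s1   s1  s2 
 * s2   s2  s0 
(> = start, * = accepting)

start=s0; accept=s2; s0-p>s0; s0-q>s1; s1-p>s1; s1-q>s2; s2-p>s2; s2-q>s0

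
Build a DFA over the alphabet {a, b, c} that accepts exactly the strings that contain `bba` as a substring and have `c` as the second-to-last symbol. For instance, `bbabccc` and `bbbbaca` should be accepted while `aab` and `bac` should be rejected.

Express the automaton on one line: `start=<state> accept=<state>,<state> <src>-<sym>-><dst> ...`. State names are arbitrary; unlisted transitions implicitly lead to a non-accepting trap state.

Run two small machines in parallel and take their product. One (4 states) tracks whether and how much of `bba` has been seen; the other (13 states) tracks the last 2 symbols read. Each combined state is a pair, one component from each; accept when both components accept. After merging equivalent states the machine shrinks.
With 7 states:
        a   b   c  
>  S0   S0  S1  S0 
   S1   S0  S2  S0 
   S2   S3  S2  S0 
   S3   S3  S3  S4 
   S4   S5  S5  S6 
 * S5   S3  S3  S4 
 * S6   S5  S5  S6 
(> = start, * = accepting)

start=S0 accept=S5,S6 S0-a->S0 S0-b->S1 S0-c->S0 S1-a->S0 S1-b->S2 S1-c->S0 S2-a->S3 S2-b->S2 S2-c->S0 S3-a->S3 S3-b->S3 S3-c->S4 S4-a->S5 S4-b->S5 S4-c->S6 S5-a->S3 S5-b->S3 S5-c->S4 S6-a->S5 S6-b->S5 S6-c->S6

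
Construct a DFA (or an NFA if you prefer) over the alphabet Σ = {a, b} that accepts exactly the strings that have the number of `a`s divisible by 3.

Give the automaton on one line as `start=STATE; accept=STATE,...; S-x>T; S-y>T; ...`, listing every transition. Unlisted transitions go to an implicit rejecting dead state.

start=q0; accept=q0; q0-a>q1; q0-b>q0; q1-a>q2; q1-b>q1; q2-a>q0; q2-b>q2

The only thing that matters is how many `a`s have appeared, reduced mod 3. Use one state per residue: q0 for 0, …, q2 for 2. Reading `a` moves to the next residue; anything else stays put. q0 is accepting.
3 states suffice.
        a   b  
>* q0   q1  q0 
   q1   q2  q1 
   q2   q0  q2 
(> = start, * = accepting)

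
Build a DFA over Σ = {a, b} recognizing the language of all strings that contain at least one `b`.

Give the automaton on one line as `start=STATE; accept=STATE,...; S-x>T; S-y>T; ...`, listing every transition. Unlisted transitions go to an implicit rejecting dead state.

start=s0; accept=s1,s2; s0-a>s0; s0-b>s1; s1-a>s1; s1-b>s2; s2-a>s2; s2-b>s2

Count `b`s, saturating at 2: state s0 means no `b` yet, s1 means one `b` seen, s2 means more than one. Each `b` increments (capped at s2); other symbols loop. Accept from {s1, s2}.
A 3-state machine:
        a   b  
>  s0   s0  s1 
 * s1   s1  s2 
 * s2   s2  s2 
(> = start, * = accepting)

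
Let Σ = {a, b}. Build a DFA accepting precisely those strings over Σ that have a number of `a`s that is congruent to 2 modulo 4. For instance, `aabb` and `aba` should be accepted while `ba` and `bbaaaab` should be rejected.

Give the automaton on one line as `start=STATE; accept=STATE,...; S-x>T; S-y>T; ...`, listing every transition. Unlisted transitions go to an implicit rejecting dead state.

start=q0; accept=q2; q0-a>q1; q0-b>q0; q1-a>q2; q1-b>q1; q2-a>q3; q2-b>q2; q3-a>q0; q3-b>q3

The only thing that matters is how many `a`s have appeared, reduced mod 4. Use one state per residue: q0 for 0, …, q3 for 3. Reading `a` moves to the next residue; anything else stays put. q2 is accepting.
4 states suffice.
        a   b  
>  q0   q1  q0 
   q1   q2  q1 
 * q2   q3  q2 
   q3   q0  q3 
(> = start, * = accepting)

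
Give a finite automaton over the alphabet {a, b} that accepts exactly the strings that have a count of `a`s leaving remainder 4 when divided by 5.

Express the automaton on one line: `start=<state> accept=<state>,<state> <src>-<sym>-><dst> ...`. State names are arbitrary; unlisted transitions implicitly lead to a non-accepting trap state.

The only thing that matters is how many `a`s have appeared, reduced mod 5. Use one state per residue: S0 for 0, …, S4 for 4. Reading `a` moves to the next residue; anything else stays put. S4 is accepting.
5 states suffice.
        a   b  
>  S0   S1  S0 
   S1   S2  S1 
   S2   S3  S2 
   S3   S4  S3 
 * S4   S0  S4 
(> = start, * = accepting)

start=S0 accept=S4 S0-a->S1 S0-b->S0 S1-a->S2 S1-b->S1 S2-a->S3 S2-b->S2 S3-a->S4 S3-b->S3 S4-a->S0 S4-b->S4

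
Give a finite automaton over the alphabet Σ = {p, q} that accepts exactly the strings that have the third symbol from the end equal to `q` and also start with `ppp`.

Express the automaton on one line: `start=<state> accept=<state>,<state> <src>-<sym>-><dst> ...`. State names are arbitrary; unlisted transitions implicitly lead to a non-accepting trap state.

start=s0 accept=s19,s20,s21,s22 s0-p->s1 s0-q->s2 s1-p->s3 s1-q->s4 s2-p->s5 s2-q->s6 s3-p->s7 s3-q->s8 s4-p->s9 s4-q->s10 s5-p->s11 s5-q->s12 s6-p->s13 s6-q->s14 s7-p->s7 s7-q->s15 s8-p->s9 s8-q->s10 s9-p->s11 s9-q->s12 s10-p->s13 s10-q->s14 s11-p->s16 s11-q->s8 s12-p->s9 s12-q->s10 s13-p->s11 s13-q->s12 s14-p->s13 s14-q->s14 s15-p->s17 s15-q->s18 s16-p->s16 s16-q->s8 s17-p->s19 s17-q->s20 s18-p->s21 s18-q->s22 s19-p->s7 s19-q->s15 s20-p->s17 s20-q->s18 s21-p->s19 s21-q->s20 s22-p->s21 s22-q->s22

Build one automaton per condition and run them in lockstep. The first has 15 states tracking the last 3 symbols read; the second has 5 states tracking whether the input so far still matches the prefix `ppp`. A product state is a pair (one from each), accepting exactly when both do.
23 states suffice.
          p    q  
>  s0     s1   s2 
   s1     s3   s4 
   s2     s5   s6 
   s3     s7   s8 
   s4     s9  s10 
   s5    s11  s12 
   s6    s13  s14 
   s7     s7  s15 
   s8     s9  s10 
   s9    s11  s12 
   s10   s13  s14 
   s11   s16   s8 
   s12    s9  s10 
   s13   s11  s12 
   s14   s13  s14 
   s15   s17  s18 
   s16   s16   s8 
   s17   s19  s20 
   s18   s21  s22 
 * s19    s7  s15 
 * s20   s17  s18 
 * s21   s19  s20 
 * s22   s21  s22 
(> = start, * = accepting)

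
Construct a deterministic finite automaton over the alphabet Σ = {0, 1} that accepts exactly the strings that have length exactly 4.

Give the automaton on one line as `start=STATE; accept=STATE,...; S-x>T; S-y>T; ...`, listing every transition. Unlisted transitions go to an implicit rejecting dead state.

Count input length up to 5: every symbol moves from q0 toward q5, which means 'more than 4' and absorbs. Accept from {q4}.
A 6-state machine:
        0   1  
>  q0   q1  q1 
   q1   q2  q2 
   q2   q3  q3 
   q3   q4  q4 
 * q4   q5  q5 
   q5   q5  q5 
(> = start, * = accepting)

start=q0; accept=q4; q0-0>q1; q0-1>q1; q1-0>q2; q1-1>q2; q2-0>q3; q2-1>q3; q3-0>q4; q3-1>q4; q4-0>q5; q4-1>q5; q5-0>q5; q5-1>q5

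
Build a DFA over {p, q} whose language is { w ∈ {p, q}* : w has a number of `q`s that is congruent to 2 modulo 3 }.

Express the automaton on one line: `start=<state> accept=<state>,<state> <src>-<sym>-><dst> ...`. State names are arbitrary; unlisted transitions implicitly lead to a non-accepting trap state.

The only thing that matters is how many `q`s have appeared, reduced mod 3. Use one state per residue: S0 for 0, …, S2 for 2. Reading `q` moves to the next residue; anything else stays put. S2 is accepting.
        p   q  
>  S0   S0  S1 
   S1   S1  S2 
 * S2   S2  S0 
(> = start, * = accepting)

start=S0 accept=S2 S0-p->S0 S0-q->S1 S1-p->S1 S1-q->S2 S2-p->S2 S2-q->S0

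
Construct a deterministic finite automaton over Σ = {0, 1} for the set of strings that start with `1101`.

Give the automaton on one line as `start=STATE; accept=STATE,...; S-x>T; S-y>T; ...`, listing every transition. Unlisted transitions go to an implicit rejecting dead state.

Check the first 4 symbols one by one: q0 through q3 record how many have matched `1101` so far; any wrong symbol goes to the dead state q5. After all 4 match we enter the accepting sink q4.
A 6-state machine:
        0   1  
>  q0   q5  q1 
   q1   q5  q2 
   q2   q3  q5 
   q3   q5  q4 
 * q4   q4  q4 
   q5   q5  q5 
(> = start, * = accepting)

start=q0; accept=q4; q0-0>q5; q0-1>q1; q1-0>q5; q1-1>q2; q2-0>q3; q2-1>q5; q3-0>q5; q3-1>q4; q4-0>q4; q4-1>q4; q5-0>q5; q5-1>q5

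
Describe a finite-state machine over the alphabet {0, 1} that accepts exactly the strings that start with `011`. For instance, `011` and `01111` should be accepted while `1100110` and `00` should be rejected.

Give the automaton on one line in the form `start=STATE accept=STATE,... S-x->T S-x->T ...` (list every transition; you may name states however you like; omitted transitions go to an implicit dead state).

Walk along `011` while the input agrees: from q0 take `0` to q1, and so on. Any deviation drops to the rejecting sink q4. Once q3 is reached the prefix is confirmed and every continuation is accepted.
A 5-state machine:
        0   1  
>  q0   q1  q4 
   q1   q4  q2 
   q2   q4  q3 
 * q3   q3  q3 
   q4   q4  q4 
(> = start, * = accepting)

start=q0 accept=q3 q0-0->q1 q0-1->q4 q1-0->q4 q1-1->q2 q2-0->q4 q2-1->q3 q3-0->q3 q3-1->q3 q4-0->q4 q4-1->q4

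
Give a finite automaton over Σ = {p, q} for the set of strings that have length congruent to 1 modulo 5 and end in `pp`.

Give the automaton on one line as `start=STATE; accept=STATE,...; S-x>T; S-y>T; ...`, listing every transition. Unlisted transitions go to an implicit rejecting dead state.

Run two small machines in parallel and take their product. The first has 5 states tracking the input length modulo 5; the second has 3 states tracking how much of the suffix `pp` has currently been matched. A product state is a pair (one from each), accepting exactly when both do.
A 15-state machine:
          p    q  
>  S0     S1   S2 
   S1     S3   S4 
   S2     S5   S4 
   S3     S6   S7 
   S4     S8   S7 
   S5     S6   S7 
   S6     S9  S10 
   S7    S11  S10 
   S8     S9  S10 
   S9    S12   S0 
   S10   S13   S0 
   S11   S12   S0 
   S12   S14   S2 
   S13   S14   S2 
 * S14    S3   S4 
(> = start, * = accepting)

start=S0; accept=S14; S0-p>S1; S0-q>S2; S1-p>S3; S1-q>S4; S2-p>S5; S2-q>S4; S3-p>S6; S3-q>S7; S4-p>S8; S4-q>S7; S5-p>S6; S5-q>S7; S6-p>S9; S6-q>S10; S7-p>S11; S7-q>S10; S8-p>S9; S8-q>S10; S9-p>S12; S9-q>S0; S10-p>S13; S10-q>S0; S11-p>S12; S11-q>S0; S12-p>S14; S12-q>S2; S13-p>S14; S13-q>S2; S14-p>S3; S14-q>S4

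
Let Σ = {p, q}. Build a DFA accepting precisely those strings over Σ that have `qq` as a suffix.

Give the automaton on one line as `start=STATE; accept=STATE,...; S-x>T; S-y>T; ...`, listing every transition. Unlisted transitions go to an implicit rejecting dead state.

Let each state record the length of the longest suffix of the input read so far that is also a prefix of `qq`. s1 means the last symbol is `q`; s2 means the last 2 symbols are `qq`. Accept only at s2, where the string currently ends in `qq`.
A 3-state machine:
        p   q  
>  s0   s0  s1 
   s1   s0  s2 
 * s2   s0  s2 
(> = start, * = accepting)

start=s0; accept=s2; s0-p>s0; s0-q>s1; s1-p>s0; s1-q>s2; s2-p>s0; s2-q>s2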